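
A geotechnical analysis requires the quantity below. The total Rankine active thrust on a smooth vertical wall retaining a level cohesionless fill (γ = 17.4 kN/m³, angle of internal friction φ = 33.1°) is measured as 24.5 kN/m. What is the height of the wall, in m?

3.10 m

K_a = 0.2936. P_a = ½ K_a γ H² ⇒ H = √(2P_a/(K_a γ)).
H = √(2×24.5/(0.2936×17.4)) = 3.097 m.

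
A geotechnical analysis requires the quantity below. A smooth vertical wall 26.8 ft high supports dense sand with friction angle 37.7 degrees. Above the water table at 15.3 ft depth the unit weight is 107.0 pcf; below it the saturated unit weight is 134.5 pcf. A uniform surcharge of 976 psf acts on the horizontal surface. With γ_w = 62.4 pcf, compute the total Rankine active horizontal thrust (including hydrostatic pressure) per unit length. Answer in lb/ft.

K_a = tan²(45° − φ/2) = 0.2411.
γ' = 134.5 − 62.4 = 72.10 pcf. h₂ = H − d_w = 11.5 ft.
σ'_h: at surface K_a·q = 235.3; at WT K_a(q+γd_w) = 629.9; at base K_a(q+γd_w+γ'h₂) = 829.8 psf.
P₁ = ½(235.3+629.9)×15.3 = 6619; P₂ = ½(629.9+829.8)×11.5 = 8393; P_w = ½γ_w h₂² = 4126.
Total = 6619+8393+4126 = 19140 lb/ft.

19100 lb/ft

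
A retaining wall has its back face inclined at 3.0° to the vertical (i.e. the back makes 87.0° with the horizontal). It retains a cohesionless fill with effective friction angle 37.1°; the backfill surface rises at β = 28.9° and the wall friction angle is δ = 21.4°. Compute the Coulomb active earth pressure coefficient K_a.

0.393

K_a = sin²(α+φ) / [sin²α · sin(α−δ) · (1 + √{sin(φ+δ)sin(φ−β) / (sin(α−δ)sin(α+β))})²].
With α = 87.0°, φ = 37.1°, δ = 21.4°, β = 28.9°: K_a = 0.3934.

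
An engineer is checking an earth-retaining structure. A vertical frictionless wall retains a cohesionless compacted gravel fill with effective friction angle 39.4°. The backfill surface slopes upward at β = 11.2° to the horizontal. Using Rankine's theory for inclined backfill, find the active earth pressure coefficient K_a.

K_a = cos β · (cos β − √(cos²β − cos²φ)) / (cos β + √(cos²β − cos²φ)).
cos β = 0.9810, cos φ = 0.7727, √(cos²β − cos²φ) = 0.6043.
K_a = 0.9810 × (0.9810 − 0.6043)/(0.9810 + 0.6043) = 0.2331.

0.233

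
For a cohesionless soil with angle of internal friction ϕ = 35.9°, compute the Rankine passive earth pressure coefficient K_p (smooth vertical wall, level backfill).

3.84

K_p = (1 + sin φ)/(1 − sin φ) = tan²(45° + 35.9°/2) = 3.835.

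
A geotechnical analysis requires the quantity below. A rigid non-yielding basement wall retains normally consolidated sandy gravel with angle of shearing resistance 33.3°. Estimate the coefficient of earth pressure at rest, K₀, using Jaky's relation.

K₀ = 1 − sin φ' = 1 − sin 33.3° = 0.4510.

0.451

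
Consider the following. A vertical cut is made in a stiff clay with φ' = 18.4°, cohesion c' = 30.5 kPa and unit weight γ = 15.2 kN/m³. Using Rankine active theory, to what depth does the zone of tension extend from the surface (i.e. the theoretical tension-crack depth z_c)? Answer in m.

K_a = tan²(45° − 18.4°/2) = 0.5202; √K_a = 0.7212.
The active pressure is zero where K_a γ z = 2c√K_a, so z_c = 2c/(γ√K_a) = 2×30.5/(15.2×0.7212) = 5.564 m.

5.56 m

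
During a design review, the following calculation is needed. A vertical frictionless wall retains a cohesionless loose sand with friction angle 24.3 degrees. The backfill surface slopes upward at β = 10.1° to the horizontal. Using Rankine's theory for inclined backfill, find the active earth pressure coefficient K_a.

K_a = cos β · (cos β − √(cos²β − cos²φ)) / (cos β + √(cos²β − cos²φ)).
cos β = 0.9845, cos φ = 0.9114, √(cos²β − cos²φ) = 0.3723.
K_a = 0.9845 × (0.9845 − 0.3723)/(0.9845 + 0.3723) = 0.4442.

0.444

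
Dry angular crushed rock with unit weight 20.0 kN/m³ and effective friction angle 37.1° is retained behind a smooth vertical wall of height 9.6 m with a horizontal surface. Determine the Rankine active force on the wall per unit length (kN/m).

K_a = tan²(45° − φ/2) = 0.2475.
P_a = ½ K_a γ H² = 0.5 × 0.2475 × 20.0 × 9.6² = 228.1 kN/m.

228 kN/m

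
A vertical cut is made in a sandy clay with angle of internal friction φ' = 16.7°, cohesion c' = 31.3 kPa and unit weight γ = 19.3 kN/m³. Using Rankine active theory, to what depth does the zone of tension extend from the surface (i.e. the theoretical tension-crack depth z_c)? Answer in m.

K_a = tan²(45° − 16.7°/2) = 0.5536; √K_a = 0.7440.
The active pressure is zero where K_a γ z = 2c√K_a, so z_c = 2c/(γ√K_a) = 2×31.3/(19.3×0.7440) = 4.359 m.

4.36 m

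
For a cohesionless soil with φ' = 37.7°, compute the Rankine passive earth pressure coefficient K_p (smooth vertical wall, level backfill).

K_p = (1 + sin φ)/(1 − sin φ) = tan²(45° + 37.7°/2) = 4.148.

4.15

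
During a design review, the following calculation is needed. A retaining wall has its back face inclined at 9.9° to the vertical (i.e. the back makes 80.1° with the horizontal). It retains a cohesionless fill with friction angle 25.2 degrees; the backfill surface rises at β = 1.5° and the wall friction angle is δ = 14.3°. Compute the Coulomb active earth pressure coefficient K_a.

K_a = sin²(α+φ) / [sin²α · sin(α−δ) · (1 + √{sin(φ+δ)sin(φ−β) / (sin(α−δ)sin(α+β))})²].
With α = 80.1°, φ = 25.2°, δ = 14.3°, β = 1.5°: K_a = 0.4477.

0.448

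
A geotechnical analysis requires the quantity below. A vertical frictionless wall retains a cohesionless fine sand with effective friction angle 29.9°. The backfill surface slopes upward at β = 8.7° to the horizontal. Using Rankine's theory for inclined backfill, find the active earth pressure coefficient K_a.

0.347

K_a = cos β · (cos β − √(cos²β − cos²φ)) / (cos β + √(cos²β − cos²φ)).
cos β = 0.9885, cos φ = 0.8669, √(cos²β − cos²φ) = 0.4750.
K_a = 0.9885 × (0.9885 − 0.4750)/(0.9885 + 0.4750) = 0.3468.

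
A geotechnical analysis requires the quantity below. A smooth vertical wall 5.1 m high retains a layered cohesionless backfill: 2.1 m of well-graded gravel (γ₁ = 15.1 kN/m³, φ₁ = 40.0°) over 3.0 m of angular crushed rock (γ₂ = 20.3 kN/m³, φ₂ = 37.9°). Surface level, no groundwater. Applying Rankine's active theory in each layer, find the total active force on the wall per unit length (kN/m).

K_a1 = tan²(45°−40.0°/2) = 0.2174; K_a2 = tan²(45°−37.9°/2) = 0.2389.
Layer 1: σ at base = K_a1 γ₁ h₁ = 6.895 kPa; P₁ = ½×6.895×2.1 = 7.240.
Layer 2: σ_v at top = γ₁h₁ = 31.71; σ_h top = K_a2×31.71 = 7.577; σ_h base = K_a2×(31.71+20.3×3.0) = 22.13.
P₂ = ½(7.577+22.13)×3.0 = 44.56. Total P_a = 7.240+44.56 = 51.80 kN/m.

51.8 kN/m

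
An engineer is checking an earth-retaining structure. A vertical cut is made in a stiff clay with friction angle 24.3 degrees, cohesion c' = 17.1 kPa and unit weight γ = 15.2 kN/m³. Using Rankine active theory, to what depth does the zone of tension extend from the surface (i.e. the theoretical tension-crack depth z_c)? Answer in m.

K_a = tan²(45° − 24.3°/2) = 0.4169; √K_a = 0.6457.
The active pressure is zero where K_a γ z = 2c√K_a, so z_c = 2c/(γ√K_a) = 2×17.1/(15.2×0.6457) = 3.485 m.

3.48 m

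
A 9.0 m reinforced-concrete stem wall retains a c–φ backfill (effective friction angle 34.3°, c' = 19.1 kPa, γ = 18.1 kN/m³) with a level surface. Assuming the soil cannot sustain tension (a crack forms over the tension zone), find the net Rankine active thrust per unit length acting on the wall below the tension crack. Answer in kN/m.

K_a = 0.2792; √K_a = 0.5284.
Tension-crack depth z_c = 2c/(γ√K_a) = 2×19.1/(18.1×0.5284) = 3.994 m.
σ_a at base = K_a γ H − 2c√K_a = 0.2792×18.1×9.0 − 2×19.1×0.5284 = 25.29 kPa.
P_a = ½ × 25.29 × (H − z_c) = 0.5×25.29×5.006 = 63.30 kN/m.

63.3 kN/m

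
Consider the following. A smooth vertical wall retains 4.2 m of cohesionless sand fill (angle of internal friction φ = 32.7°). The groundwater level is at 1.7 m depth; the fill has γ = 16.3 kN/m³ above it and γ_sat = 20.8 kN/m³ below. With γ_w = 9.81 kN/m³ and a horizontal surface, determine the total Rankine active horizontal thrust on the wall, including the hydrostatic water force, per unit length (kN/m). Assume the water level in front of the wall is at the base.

68.6 kN/m

K_a = tan²(45° − φ/2) = 0.2985.
γ' = 20.8 − 9.81 = 10.99 kN/m³. Depth below WT = 2.5 m.
σ'_h at WT = K_a γ d_w = 8.271 kPa; at base = 8.271 + K_a γ' × 2.5 = 16.47 kPa.
P₁ (0–1.7 m) = ½×8.271×1.7 = 7.031. P₂ (1.7–4.2 m) = ½(8.271+16.47)×2.5 = 30.93.
P_w = ½ γ_w h₂² = 0.5×9.81×2.5² = 30.66. Total = 7.031+30.93+30.66 = 68.62 kN/m.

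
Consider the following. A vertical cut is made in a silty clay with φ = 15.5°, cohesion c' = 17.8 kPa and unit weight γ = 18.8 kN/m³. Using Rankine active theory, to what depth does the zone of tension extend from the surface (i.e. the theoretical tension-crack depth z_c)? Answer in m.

2.49 m

K_a = tan²(45° − 15.5°/2) = 0.5782; √K_a = 0.7604.
The active pressure is zero where K_a γ z = 2c√K_a, so z_c = 2c/(γ√K_a) = 2×17.8/(18.8×0.7604) = 2.490 m.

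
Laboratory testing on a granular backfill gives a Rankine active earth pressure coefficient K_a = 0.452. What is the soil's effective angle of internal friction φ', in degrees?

K_a = tan²(45° − φ/2) ⇒ 45° − φ/2 = arctan(√0.452) = 33.91°.
φ = 2(45° − 33.91°) = 22.17°.

22.2°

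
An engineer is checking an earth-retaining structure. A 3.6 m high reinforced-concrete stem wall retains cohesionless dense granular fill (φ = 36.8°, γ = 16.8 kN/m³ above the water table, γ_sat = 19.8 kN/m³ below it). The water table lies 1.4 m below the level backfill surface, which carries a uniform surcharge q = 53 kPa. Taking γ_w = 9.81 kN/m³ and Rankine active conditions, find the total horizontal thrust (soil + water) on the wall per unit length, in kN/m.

K_a = tan²(45° − φ/2) = 0.2508.
γ' = 19.8 − 9.81 = 9.990 kN/m³. h₂ = H − d_w = 2.2 m.
σ'_h: at surface K_a·q = 13.29; at WT K_a(q+γd_w) = 19.19; at base K_a(q+γd_w+γ'h₂) = 24.70 kPa.
P₁ = ½(13.29+19.19)×1.4 = 22.74; P₂ = ½(19.19+24.70)×2.2 = 48.28; P_w = ½γ_w h₂² = 23.74.
Total = 22.74+48.28+23.74 = 94.75 kN/m.

94.8 kN/m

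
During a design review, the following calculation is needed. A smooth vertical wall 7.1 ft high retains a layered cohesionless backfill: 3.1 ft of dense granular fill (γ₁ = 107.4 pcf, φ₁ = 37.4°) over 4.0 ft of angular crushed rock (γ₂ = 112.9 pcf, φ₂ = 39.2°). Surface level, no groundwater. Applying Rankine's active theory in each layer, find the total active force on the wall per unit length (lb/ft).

630 lb/ft

K_a1 = tan²(45°−37.4°/2) = 0.2443; K_a2 = tan²(45°−39.2°/2) = 0.2255.
Layer 1: σ at base = K_a1 γ₁ h₁ = 81.33 psf; P₁ = ½×81.33×3.1 = 126.1.
Layer 2: σ_v at top = γ₁h₁ = 332.9; σ_h top = K_a2×332.9 = 75.07; σ_h base = K_a2×(332.9+112.9×4.0) = 176.9.
P₂ = ½(75.07+176.9)×4.0 = 503.9. Total P_a = 126.1+503.9 = 630.0 lb/ft.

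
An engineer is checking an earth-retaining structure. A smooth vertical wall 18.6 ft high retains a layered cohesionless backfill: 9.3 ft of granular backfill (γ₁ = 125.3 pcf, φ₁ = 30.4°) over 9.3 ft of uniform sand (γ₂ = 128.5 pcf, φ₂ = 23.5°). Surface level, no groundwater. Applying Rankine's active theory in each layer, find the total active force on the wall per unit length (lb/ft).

8820 lb/ft

K_a1 = tan²(45°−30.4°/2) = 0.3280; K_a2 = tan²(45°−23.5°/2) = 0.4298.
Layer 1: σ at base = K_a1 γ₁ h₁ = 382.2 psf; P₁ = ½×382.2×9.3 = 1777.
Layer 2: σ_v at top = γ₁h₁ = 1165; σ_h top = K_a2×1165 = 500.9; σ_h base = K_a2×(1165+128.5×9.3) = 1015.
P₂ = ½(500.9+1015)×9.3 = 7047. Total P_a = 1777+7047 = 8824 lb/ft.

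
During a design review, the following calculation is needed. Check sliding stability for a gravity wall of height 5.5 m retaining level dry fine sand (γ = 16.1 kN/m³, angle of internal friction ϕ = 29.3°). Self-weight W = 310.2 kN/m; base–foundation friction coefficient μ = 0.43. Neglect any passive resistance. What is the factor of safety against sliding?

K_a = tan²(45° − 29.3°/2) = 0.3428.
P_a = ½K_aγH² = 0.5×0.3428×16.1×5.5² = 83.49 kN/m, acting at H/3 = 1.833 m above the base.
FS_sliding = μW / P_a = 0.43×310.2 / 83.49 = 1.598.

1.60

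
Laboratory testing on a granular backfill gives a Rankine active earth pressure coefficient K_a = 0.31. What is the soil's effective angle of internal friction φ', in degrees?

K_a = tan²(45° − φ/2) ⇒ 45° − φ/2 = arctan(√0.31) = 29.11°.
φ = 2(45° − 29.11°) = 31.78°.

31.8°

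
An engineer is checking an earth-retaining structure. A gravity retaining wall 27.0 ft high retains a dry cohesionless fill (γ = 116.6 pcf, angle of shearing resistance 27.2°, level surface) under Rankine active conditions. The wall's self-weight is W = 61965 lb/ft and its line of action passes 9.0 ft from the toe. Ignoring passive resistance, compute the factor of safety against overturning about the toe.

K_a = tan²(45° − 27.2°/2) = 0.3726.
P_a = ½K_aγH² = 0.5×0.3726×116.6×27.0² = 15840 lb/ft, acting at H/3 = 9.000 ft above the base.
Overturning moment M_o = P_a × H/3 = 15840 × 9.000 = 142500.
Resisting moment M_r = W × 9.0 = 61965 × 9.0 = 557700.
FS_overturning = M_r/M_o = 557700/142500 = 3.913.

3.91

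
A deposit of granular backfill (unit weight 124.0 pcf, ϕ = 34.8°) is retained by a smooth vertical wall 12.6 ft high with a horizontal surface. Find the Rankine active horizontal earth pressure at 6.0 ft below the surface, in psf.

203 psf

K_a = (1 − sin φ)/(1 + sin φ) = 0.2733.
σ_h = K_a γ z = 0.2733 × 124.0 × 6.0 = 203.3 psf.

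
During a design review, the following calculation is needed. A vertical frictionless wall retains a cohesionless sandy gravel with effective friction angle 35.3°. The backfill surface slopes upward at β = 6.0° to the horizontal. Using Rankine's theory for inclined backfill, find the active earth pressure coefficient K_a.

K_a = cos β · (cos β − √(cos²β − cos²φ)) / (cos β + √(cos²β − cos²φ)).
cos β = 0.9945, cos φ = 0.8161, √(cos²β − cos²φ) = 0.5683.
K_a = 0.9945 × (0.9945 − 0.5683)/(0.9945 + 0.5683) = 0.2712.

0.271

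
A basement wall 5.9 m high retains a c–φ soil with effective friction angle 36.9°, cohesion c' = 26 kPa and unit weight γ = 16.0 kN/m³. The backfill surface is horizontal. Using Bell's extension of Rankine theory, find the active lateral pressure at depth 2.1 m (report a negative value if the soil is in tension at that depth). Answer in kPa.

-17.6 kPa

K_a = (1 − sin φ)/(1 + sin φ) = 0.2497.
σ_a = K_a γ z − 2c√K_a = 0.2497×16.0×2.1 − 2×26×0.4997 = -17.59 kPa.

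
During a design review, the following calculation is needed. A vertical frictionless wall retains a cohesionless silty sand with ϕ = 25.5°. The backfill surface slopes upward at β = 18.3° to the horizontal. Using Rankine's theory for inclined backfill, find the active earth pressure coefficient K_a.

0.500

K_a = cos β · (cos β − √(cos²β − cos²φ)) / (cos β + √(cos²β − cos²φ)).
cos β = 0.9494, cos φ = 0.9026, √(cos²β − cos²φ) = 0.2945.
K_a = 0.9494 × (0.9494 − 0.2945)/(0.9494 + 0.2945) = 0.4998.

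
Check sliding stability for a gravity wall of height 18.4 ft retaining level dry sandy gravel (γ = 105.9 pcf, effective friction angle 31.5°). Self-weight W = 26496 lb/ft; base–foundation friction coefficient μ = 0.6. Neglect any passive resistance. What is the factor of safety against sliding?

K_a = tan²(45° − 31.5°/2) = 0.3136.
P_a = ½K_aγH² = 0.5×0.3136×105.9×18.4² = 5622 lb/ft, acting at H/3 = 6.133 ft above the base.
FS_sliding = μW / P_a = 0.6×26496 / 5622 = 2.828.

2.83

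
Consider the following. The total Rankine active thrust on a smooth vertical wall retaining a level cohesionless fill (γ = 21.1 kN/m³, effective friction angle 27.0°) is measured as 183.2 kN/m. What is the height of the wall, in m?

K_a = 0.3755. P_a = ½ K_a γ H² ⇒ H = √(2P_a/(K_a γ)).
H = √(2×183.2/(0.3755×21.1)) = 6.800 m.

6.80 m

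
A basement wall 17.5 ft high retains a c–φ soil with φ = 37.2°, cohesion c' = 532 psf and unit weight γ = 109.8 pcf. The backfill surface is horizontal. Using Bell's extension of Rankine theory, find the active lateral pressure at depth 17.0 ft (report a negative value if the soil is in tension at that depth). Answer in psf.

K_a = (1 − sin φ)/(1 + sin φ) = 0.2464.
σ_a = K_a γ z − 2c√K_a = 0.2464×109.8×17.0 − 2×532×0.4964 = -68.21 psf.

-68.2 psf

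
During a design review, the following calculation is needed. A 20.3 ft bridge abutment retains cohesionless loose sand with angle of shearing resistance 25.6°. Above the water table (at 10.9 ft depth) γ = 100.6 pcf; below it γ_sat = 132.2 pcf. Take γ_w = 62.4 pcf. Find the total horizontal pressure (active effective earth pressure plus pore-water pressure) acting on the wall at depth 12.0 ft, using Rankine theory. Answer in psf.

K_a = (1 − sin φ)/(1 + sin φ) = 0.3966.
γ' = 132.2 − 62.4 = 69.80 pcf.
Effective vertical stress at 12.0 ft: σ'_v = 100.6×10.9 + 69.80×1.10 = 1173 psf.
σ'_h = K_a σ'_v = 0.3966 × 1173 = 465.3 psf; u = γ_w × 1.10 = 68.64 psf.
Total σ_h = 465.3 + 68.64 = 533.9 psf.

534 psf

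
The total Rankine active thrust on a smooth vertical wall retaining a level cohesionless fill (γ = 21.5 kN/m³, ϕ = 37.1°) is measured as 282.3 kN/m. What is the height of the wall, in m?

10.3 m

K_a = 0.2475. P_a = ½ K_a γ H² ⇒ H = √(2P_a/(K_a γ)).
H = √(2×282.3/(0.2475×21.5)) = 10.30 m.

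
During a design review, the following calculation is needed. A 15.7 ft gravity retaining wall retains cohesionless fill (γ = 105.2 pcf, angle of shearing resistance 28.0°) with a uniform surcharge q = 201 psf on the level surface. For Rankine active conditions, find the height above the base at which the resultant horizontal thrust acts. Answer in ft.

5.75 ft

K_a = 0.3610.
Triangular part P₁ = ½K_aγH² = 4681 at H/3 = 5.233 ft; rectangular part P₂ = K_a q H = 1139 at H/2 = 7.850 ft.
ȳ = (P₁·5.233 + P₂·7.850)/(P₁+P₂) = 5.746 ft.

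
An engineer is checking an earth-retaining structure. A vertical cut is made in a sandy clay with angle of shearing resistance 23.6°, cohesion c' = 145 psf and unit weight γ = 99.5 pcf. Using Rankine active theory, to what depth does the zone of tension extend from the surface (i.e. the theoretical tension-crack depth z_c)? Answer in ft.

4.45 ft

K_a = tan²(45° − 23.6°/2) = 0.4282; √K_a = 0.6544.
The active pressure is zero where K_a γ z = 2c√K_a, so z_c = 2c/(γ√K_a) = 2×145/(99.5×0.6544) = 4.454 ft.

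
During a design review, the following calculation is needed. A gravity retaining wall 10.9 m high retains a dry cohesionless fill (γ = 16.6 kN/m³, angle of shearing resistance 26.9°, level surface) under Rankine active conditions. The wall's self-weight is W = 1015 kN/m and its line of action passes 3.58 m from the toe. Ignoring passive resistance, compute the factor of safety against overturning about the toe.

K_a = tan²(45° − 26.9°/2) = 0.3770.
P_a = ½K_aγH² = 0.5×0.3770×16.6×10.9² = 371.8 kN/m, acting at H/3 = 3.633 m above the base.
Overturning moment M_o = P_a × H/3 = 371.8 × 3.633 = 1351.
Resisting moment M_r = W × 3.58 = 1015 × 3.58 = 3634.
FS_overturning = M_r/M_o = 3634/1351 = 2.690.

2.69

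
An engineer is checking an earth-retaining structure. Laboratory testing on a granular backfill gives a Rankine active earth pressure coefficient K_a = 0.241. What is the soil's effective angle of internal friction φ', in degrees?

K_a = tan²(45° − φ/2) ⇒ 45° − φ/2 = arctan(√0.241) = 26.15°.
φ = 2(45° − 26.15°) = 37.71°.

37.7°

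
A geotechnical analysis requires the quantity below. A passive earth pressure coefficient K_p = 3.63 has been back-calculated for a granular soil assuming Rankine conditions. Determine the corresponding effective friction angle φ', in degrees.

K_p = (1+sin φ)/(1−sin φ) ⇒ sin φ = (K_p − 1)/(K_p + 1) = 0.5680.
φ = arcsin(0.5680) = 34.61°.

34.6°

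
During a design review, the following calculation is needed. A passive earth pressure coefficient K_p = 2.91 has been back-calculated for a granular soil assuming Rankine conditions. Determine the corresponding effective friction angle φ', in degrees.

K_p = (1+sin φ)/(1−sin φ) ⇒ sin φ = (K_p − 1)/(K_p + 1) = 0.4885.
φ = arcsin(0.4885) = 29.24°.

29.2°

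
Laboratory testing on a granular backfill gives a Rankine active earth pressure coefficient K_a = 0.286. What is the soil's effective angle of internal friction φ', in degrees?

33.7°

K_a = tan²(45° − φ/2) ⇒ 45° − φ/2 = arctan(√0.286) = 28.14°.
φ = 2(45° − 28.14°) = 33.73°.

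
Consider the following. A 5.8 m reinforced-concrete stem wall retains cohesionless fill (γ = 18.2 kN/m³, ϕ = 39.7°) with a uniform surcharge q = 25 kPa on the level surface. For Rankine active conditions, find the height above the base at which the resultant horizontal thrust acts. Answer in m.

2.24 m

K_a = 0.2204.
Triangular part P₁ = ½K_aγH² = 67.48 at H/3 = 1.933 m; rectangular part P₂ = K_a q H = 31.96 at H/2 = 2.900 m.
ȳ = (P₁·1.933 + P₂·2.900)/(P₁+P₂) = 2.244 m.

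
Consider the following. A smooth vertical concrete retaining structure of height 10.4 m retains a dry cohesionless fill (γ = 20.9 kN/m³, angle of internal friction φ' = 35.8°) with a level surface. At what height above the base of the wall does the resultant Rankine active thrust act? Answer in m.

K_a = 0.2619.
The pressure distribution is triangular, so the resultant acts at H/3 above the base = 10.4/3 = 3.467 m.

3.47 m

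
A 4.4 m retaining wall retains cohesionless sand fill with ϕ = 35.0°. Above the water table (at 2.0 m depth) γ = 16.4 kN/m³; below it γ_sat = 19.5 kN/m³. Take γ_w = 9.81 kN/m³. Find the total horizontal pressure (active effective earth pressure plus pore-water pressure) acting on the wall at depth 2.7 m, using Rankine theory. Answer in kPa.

K_a = (1 − sin φ)/(1 + sin φ) = 0.2710.
γ' = 19.5 − 9.81 = 9.690 kN/m³.
Effective vertical stress at 2.7 m: σ'_v = 16.4×2.0 + 9.690×0.700 = 39.58 kPa.
σ'_h = K_a σ'_v = 0.2710 × 39.58 = 10.73 kPa; u = γ_w × 0.700 = 6.867 kPa.
Total σ_h = 10.73 + 6.867 = 17.59 kPa.

17.6 kPa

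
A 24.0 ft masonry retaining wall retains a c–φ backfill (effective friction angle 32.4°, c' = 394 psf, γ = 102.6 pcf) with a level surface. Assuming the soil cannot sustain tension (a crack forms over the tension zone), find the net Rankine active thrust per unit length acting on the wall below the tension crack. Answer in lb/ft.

K_a = 0.3022; √K_a = 0.5498.
Tension-crack depth z_c = 2c/(γ√K_a) = 2×394/(102.6×0.5498) = 13.97 ft.
σ_a at base = K_a γ H − 2c√K_a = 0.3022×102.6×24.0 − 2×394×0.5498 = 311.0 psf.
P_a = ½ × 311.0 × (H − z_c) = 0.5×311.0×10.03 = 1560 lb/ft.

1560 lb/ft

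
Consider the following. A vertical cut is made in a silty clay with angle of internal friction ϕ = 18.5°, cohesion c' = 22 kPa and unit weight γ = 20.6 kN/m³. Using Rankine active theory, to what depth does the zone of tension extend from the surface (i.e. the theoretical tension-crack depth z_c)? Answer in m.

2.97 m

K_a = tan²(45° − 18.5°/2) = 0.5183; √K_a = 0.7199.
The active pressure is zero where K_a γ z = 2c√K_a, so z_c = 2c/(γ√K_a) = 2×22/(20.6×0.7199) = 2.967 m.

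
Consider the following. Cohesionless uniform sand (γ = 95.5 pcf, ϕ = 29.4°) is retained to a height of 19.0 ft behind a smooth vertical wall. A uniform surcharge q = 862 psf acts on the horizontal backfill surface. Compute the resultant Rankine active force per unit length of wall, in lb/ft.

K_a = tan²(45° − φ/2) = 0.3415.
Soil triangle: ½ K_a γ H² = 0.5×0.3415×95.5×19.0² = 5886 lb/ft.
Surcharge rectangle: K_a q H = 0.3415×862×19.0 = 5593 lb/ft.
Total = 5886 + 5593 = 11480 lb/ft.

11500 lb/ft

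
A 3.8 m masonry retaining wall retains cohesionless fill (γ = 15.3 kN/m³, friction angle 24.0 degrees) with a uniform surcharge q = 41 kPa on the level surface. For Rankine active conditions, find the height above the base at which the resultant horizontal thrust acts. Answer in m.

K_a = 0.4217.
Triangular part P₁ = ½K_aγH² = 46.59 at H/3 = 1.267 m; rectangular part P₂ = K_a q H = 65.71 at H/2 = 1.900 m.
ȳ = (P₁·1.267 + P₂·1.900)/(P₁+P₂) = 1.637 m.

1.64 m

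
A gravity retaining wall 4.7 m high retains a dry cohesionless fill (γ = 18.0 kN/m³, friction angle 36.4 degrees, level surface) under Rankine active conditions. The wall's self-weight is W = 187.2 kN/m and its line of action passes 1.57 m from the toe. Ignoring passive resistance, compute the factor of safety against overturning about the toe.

K_a = tan²(45° − 36.4°/2) = 0.2552.
P_a = ½K_aγH² = 0.5×0.2552×18.0×4.7² = 50.73 kN/m, acting at H/3 = 1.567 m above the base.
Overturning moment M_o = P_a × H/3 = 50.73 × 1.567 = 79.48.
Resisting moment M_r = W × 1.57 = 187.2 × 1.57 = 293.9.
FS_overturning = M_r/M_o = 293.9/79.48 = 3.698.

3.70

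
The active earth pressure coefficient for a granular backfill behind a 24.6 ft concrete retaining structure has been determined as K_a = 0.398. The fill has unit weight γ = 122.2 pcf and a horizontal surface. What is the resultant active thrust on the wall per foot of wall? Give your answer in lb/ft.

14700 lb/ft

P = ½ K_a γ H² = 0.5 × 0.398 × 122.2 × 24.6² = 14720 lb/ft.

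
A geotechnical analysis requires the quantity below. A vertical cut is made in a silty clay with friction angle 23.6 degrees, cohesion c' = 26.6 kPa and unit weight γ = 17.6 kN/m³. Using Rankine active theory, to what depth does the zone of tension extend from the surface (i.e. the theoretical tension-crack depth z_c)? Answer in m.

4.62 m

K_a = tan²(45° − 23.6°/2) = 0.4282; √K_a = 0.6544.
The active pressure is zero where K_a γ z = 2c√K_a, so z_c = 2c/(γ√K_a) = 2×26.6/(17.6×0.6544) = 4.619 m.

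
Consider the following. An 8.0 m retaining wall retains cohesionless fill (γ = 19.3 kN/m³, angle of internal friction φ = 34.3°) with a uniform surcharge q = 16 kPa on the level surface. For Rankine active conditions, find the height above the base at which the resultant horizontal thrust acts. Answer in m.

K_a = 0.2792.
Triangular part P₁ = ½K_aγH² = 172.4 at H/3 = 2.667 m; rectangular part P₂ = K_a q H = 35.73 at H/2 = 4.000 m.
ȳ = (P₁·2.667 + P₂·4.000)/(P₁+P₂) = 2.896 m.

2.90 m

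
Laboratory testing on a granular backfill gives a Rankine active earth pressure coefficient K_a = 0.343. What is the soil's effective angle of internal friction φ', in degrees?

K_a = tan²(45° − φ/2) ⇒ 45° − φ/2 = arctan(√0.343) = 30.36°.
φ = 2(45° − 30.36°) = 29.29°.

29.3°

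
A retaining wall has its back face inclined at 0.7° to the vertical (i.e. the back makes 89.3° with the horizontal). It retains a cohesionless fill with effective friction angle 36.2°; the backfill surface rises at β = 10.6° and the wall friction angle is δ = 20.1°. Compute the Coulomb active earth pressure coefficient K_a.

0.269

K_a = sin²(α+φ) / [sin²α · sin(α−δ) · (1 + √{sin(φ+δ)sin(φ−β) / (sin(α−δ)sin(α+β))})²].
With α = 89.3°, φ = 36.2°, δ = 20.1°, β = 10.6°: K_a = 0.2686.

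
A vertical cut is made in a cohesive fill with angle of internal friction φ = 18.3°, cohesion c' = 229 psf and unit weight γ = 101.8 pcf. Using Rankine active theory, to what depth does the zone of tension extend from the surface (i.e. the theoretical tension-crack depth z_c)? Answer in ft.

K_a = tan²(45° − 18.3°/2) = 0.5221; √K_a = 0.7226.
The active pressure is zero where K_a γ z = 2c√K_a, so z_c = 2c/(γ√K_a) = 2×229/(101.8×0.7226) = 6.227 ft.

6.23 ft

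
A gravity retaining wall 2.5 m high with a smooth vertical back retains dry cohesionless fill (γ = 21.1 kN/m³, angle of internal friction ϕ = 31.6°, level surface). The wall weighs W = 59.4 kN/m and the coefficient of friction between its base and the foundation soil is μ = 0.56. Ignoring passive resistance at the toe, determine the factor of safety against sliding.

1.62

K_a = tan²(45° − 31.6°/2) = 0.3123.
P_a = ½K_aγH² = 0.5×0.3123×21.1×2.5² = 20.60 kN/m, acting at H/3 = 0.8333 m above the base.
FS_sliding = μW / P_a = 0.56×59.4 / 20.60 = 1.615.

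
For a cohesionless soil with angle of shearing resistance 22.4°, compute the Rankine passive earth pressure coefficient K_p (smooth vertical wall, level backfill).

2.23

K_p = (1 + sin φ)/(1 − sin φ) = tan²(45° + 22.4°/2) = 2.231.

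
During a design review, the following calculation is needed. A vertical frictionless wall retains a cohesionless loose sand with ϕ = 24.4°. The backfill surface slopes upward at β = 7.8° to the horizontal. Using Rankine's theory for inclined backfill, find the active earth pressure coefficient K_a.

0.431

K_a = cos β · (cos β − √(cos²β − cos²φ)) / (cos β + √(cos²β − cos²φ)).
cos β = 0.9907, cos φ = 0.9107, √(cos²β − cos²φ) = 0.3902.
K_a = 0.9907 × (0.9907 − 0.3902)/(0.9907 + 0.3902) = 0.4309.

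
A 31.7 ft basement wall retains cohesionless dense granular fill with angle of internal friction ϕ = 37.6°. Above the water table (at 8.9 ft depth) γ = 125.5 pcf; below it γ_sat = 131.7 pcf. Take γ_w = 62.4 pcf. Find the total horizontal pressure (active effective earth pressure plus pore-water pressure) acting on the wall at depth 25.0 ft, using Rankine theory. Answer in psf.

1550 psf

K_a = (1 − sin φ)/(1 + sin φ) = 0.2421.
γ' = 131.7 − 62.4 = 69.30 pcf.
Effective vertical stress at 25.0 ft: σ'_v = 125.5×8.9 + 69.30×16.1 = 2233 psf.
σ'_h = K_a σ'_v = 0.2421 × 2233 = 540.6 psf; u = γ_w × 16.1 = 1005 psf.
Total σ_h = 540.6 + 1005 = 1545 psf.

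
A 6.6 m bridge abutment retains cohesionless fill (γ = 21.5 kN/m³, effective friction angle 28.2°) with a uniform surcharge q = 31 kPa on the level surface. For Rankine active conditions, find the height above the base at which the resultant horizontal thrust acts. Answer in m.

K_a = 0.3582.
Triangular part P₁ = ½K_aγH² = 167.7 at H/3 = 2.200 m; rectangular part P₂ = K_a q H = 73.29 at H/2 = 3.300 m.
ȳ = (P₁·2.200 + P₂·3.300)/(P₁+P₂) = 2.534 m.

2.53 m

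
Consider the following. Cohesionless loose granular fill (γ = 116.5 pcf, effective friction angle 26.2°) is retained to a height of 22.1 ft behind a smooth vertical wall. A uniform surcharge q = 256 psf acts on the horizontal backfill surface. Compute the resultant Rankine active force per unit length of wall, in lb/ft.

13200 lb/ft

K_a = tan²(45° − φ/2) = 0.3874.
Soil triangle: ½ K_a γ H² = 0.5×0.3874×116.5×22.1² = 11020 lb/ft.
Surcharge rectangle: K_a q H = 0.3874×256×22.1 = 2192 lb/ft.
Total = 11020 + 2192 = 13210 lb/ft.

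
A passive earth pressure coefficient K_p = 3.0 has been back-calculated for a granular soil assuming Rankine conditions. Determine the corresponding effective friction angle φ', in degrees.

30.0°

K_p = (1+sin φ)/(1−sin φ) ⇒ sin φ = (K_p − 1)/(K_p + 1) = 0.5000.
φ = arcsin(0.5000) = 30.00°.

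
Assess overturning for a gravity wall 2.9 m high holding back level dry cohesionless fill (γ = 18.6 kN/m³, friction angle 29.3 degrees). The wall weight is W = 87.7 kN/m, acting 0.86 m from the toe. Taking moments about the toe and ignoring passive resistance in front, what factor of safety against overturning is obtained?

2.91

K_a = tan²(45° − 29.3°/2) = 0.3428.
P_a = ½K_aγH² = 0.5×0.3428×18.6×2.9² = 26.81 kN/m, acting at H/3 = 0.9667 m above the base.
Overturning moment M_o = P_a × H/3 = 26.81 × 0.9667 = 25.92.
Resisting moment M_r = W × 0.86 = 87.7 × 0.86 = 75.42.
FS_overturning = M_r/M_o = 75.42/25.92 = 2.910.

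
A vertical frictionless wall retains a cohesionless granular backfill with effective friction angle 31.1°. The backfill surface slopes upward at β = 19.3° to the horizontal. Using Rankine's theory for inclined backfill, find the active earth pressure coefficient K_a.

0.385

K_a = cos β · (cos β − √(cos²β − cos²φ)) / (cos β + √(cos²β − cos²φ)).
cos β = 0.9438, cos φ = 0.8563, √(cos²β − cos²φ) = 0.3969.
K_a = 0.9438 × (0.9438 − 0.3969)/(0.9438 + 0.3969) = 0.3850.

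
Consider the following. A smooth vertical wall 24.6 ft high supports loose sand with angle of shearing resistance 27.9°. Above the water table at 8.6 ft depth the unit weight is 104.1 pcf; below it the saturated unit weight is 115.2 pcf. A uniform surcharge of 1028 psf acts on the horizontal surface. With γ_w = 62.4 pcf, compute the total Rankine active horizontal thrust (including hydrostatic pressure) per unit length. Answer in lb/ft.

26200 lb/ft

K_a = tan²(45° − φ/2) = 0.3625.
γ' = 115.2 − 62.4 = 52.80 pcf. h₂ = H − d_w = 16.0 ft.
σ'_h: at surface K_a·q = 372.6; at WT K_a(q+γd_w) = 697.1; at base K_a(q+γd_w+γ'h₂) = 1003 psf.
P₁ = ½(372.6+697.1)×8.6 = 4600; P₂ = ½(697.1+1003)×16.0 = 13600; P_w = ½γ_w h₂² = 7987.
Total = 4600+13600+7987 = 26190 lb/ft.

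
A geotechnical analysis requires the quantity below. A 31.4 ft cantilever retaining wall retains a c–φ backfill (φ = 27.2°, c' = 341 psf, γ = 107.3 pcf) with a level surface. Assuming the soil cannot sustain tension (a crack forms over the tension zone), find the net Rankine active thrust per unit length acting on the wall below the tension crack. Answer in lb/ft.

8800 lb/ft

K_a = 0.3726; √K_a = 0.6104.
Tension-crack depth z_c = 2c/(γ√K_a) = 2×341/(107.3×0.6104) = 10.41 ft.
σ_a at base = K_a γ H − 2c√K_a = 0.3726×107.3×31.4 − 2×341×0.6104 = 839.0 psf.
P_a = ½ × 839.0 × (H − z_c) = 0.5×839.0×20.99 = 8805 lb/ft.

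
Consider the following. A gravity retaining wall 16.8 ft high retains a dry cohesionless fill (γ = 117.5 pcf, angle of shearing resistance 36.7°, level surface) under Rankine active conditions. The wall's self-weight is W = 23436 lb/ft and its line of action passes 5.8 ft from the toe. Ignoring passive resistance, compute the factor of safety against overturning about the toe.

K_a = tan²(45° − 36.7°/2) = 0.2519.
P_a = ½K_aγH² = 0.5×0.2519×117.5×16.8² = 4176 lb/ft, acting at H/3 = 5.600 ft above the base.
Overturning moment M_o = P_a × H/3 = 4176 × 5.600 = 23390.
Resisting moment M_r = W × 5.8 = 23436 × 5.8 = 135900.
FS_overturning = M_r/M_o = 135900/23390 = 5.812.

5.81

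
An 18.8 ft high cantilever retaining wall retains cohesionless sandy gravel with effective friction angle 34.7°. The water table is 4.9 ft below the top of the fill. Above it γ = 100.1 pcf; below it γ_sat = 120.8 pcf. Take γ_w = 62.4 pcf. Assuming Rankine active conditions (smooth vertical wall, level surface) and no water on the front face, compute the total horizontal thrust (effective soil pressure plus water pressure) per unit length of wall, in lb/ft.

9780 lb/ft

K_a = tan²(45° − φ/2) = 0.2745.
γ' = 120.8 − 62.4 = 58.40 pcf. Depth below WT = 13.9 ft.
σ'_h at WT = K_a γ d_w = 134.6 psf; at base = 134.6 + K_a γ' × 13.9 = 357.4 psf.
P₁ (0–4.9 ft) = ½×134.6×4.9 = 329.8. P₂ (4.9–18.8 ft) = ½(134.6+357.4)×13.9 = 3420.
P_w = ½ γ_w h₂² = 0.5×62.4×13.9² = 6028. Total = 329.8+3420+6028 = 9778 lb/ft.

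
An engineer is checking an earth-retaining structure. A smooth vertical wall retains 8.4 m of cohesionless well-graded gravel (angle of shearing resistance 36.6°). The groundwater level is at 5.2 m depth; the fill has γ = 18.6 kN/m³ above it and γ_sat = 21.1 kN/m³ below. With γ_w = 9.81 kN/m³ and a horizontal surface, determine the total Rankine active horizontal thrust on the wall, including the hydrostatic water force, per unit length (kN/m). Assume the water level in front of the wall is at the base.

K_a = tan²(45° − φ/2) = 0.2530.
γ' = 21.1 − 9.81 = 11.29 kN/m³. Depth below WT = 3.2 m.
σ'_h at WT = K_a γ d_w = 24.47 kPa; at base = 24.47 + K_a γ' × 3.2 = 33.60 kPa.
P₁ (0–5.2 m) = ½×24.47×5.2 = 63.61. P₂ (5.2–8.4 m) = ½(24.47+33.60)×3.2 = 92.91.
P_w = ½ γ_w h₂² = 0.5×9.81×3.2² = 50.23. Total = 63.61+92.91+50.23 = 206.8 kN/m.

207 kN/m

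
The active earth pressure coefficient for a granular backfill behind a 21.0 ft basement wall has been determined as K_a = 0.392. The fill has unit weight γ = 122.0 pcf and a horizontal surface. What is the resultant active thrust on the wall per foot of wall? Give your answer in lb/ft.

P = ½ K_a γ H² = 0.5 × 0.392 × 122.0 × 21.0² = 10550 lb/ft.

10500 lb/ft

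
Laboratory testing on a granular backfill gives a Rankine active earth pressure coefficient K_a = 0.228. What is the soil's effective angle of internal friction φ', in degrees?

K_a = tan²(45° − φ/2) ⇒ 45° − φ/2 = arctan(√0.228) = 25.52°.
φ = 2(45° − 25.52°) = 38.95°.

39.0°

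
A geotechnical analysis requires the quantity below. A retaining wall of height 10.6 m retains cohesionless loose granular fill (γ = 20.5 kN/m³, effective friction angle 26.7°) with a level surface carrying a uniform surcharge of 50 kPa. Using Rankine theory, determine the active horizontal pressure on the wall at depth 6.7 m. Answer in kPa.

71.2 kPa

K_a = (1 − sin φ)/(1 + sin φ) = 0.3800.
σ_v = γz + q = 20.5 × 6.7 + 50 = 187.3 kPa.
σ_h = K_a σ_v = 0.3800 × 187.3 = 71.19 kPa.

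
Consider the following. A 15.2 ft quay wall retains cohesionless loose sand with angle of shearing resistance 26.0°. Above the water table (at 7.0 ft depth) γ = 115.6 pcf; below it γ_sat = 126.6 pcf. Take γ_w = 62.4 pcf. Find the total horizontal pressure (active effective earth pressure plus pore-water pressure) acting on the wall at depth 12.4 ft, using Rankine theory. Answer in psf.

K_a = (1 − sin φ)/(1 + sin φ) = 0.3905.
γ' = 126.6 − 62.4 = 64.20 pcf.
Effective vertical stress at 12.4 ft: σ'_v = 115.6×7.0 + 64.20×5.40 = 1156 psf.
σ'_h = K_a σ'_v = 0.3905 × 1156 = 451.3 psf; u = γ_w × 5.40 = 337.0 psf.
Total σ_h = 451.3 + 337.0 = 788.3 psf.

788 psf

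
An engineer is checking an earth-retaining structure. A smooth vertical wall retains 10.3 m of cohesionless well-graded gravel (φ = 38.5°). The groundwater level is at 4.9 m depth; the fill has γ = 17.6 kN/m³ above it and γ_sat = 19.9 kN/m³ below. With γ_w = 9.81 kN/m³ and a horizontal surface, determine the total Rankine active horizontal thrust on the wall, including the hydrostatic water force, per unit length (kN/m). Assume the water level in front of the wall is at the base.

K_a = tan²(45° − φ/2) = 0.2327.
γ' = 19.9 − 9.81 = 10.09 kN/m³. Depth below WT = 5.4 m.
σ'_h at WT = K_a γ d_w = 20.06 kPa; at base = 20.06 + K_a γ' × 5.4 = 32.74 kPa.
P₁ (0–4.9 m) = ½×20.06×4.9 = 49.16. P₂ (4.9–10.3 m) = ½(20.06+32.74)×5.4 = 142.6.
P_w = ½ γ_w h₂² = 0.5×9.81×5.4² = 143.0. Total = 49.16+142.6+143.0 = 334.8 kN/m.

335 kN/m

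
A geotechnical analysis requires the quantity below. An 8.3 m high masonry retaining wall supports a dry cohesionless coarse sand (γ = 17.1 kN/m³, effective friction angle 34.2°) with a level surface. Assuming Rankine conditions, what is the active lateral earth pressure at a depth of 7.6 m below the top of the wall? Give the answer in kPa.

36.4 kPa

K_a = (1 − sin φ)/(1 + sin φ) = 0.2803.
σ_h = K_a γ z = 0.2803 × 17.1 × 7.6 = 36.43 kPa.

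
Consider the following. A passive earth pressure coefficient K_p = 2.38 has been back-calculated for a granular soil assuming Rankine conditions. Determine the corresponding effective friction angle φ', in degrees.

24.1°

K_p = (1+sin φ)/(1−sin φ) ⇒ sin φ = (K_p − 1)/(K_p + 1) = 0.4083.
φ = arcsin(0.4083) = 24.10°.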